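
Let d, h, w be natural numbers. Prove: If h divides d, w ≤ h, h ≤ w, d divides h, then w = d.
w ≤ h and h ≤ w, thus w = h. h divides d and d divides h, so h = d. Since w = h, w = d.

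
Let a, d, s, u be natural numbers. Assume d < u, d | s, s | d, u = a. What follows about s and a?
s < a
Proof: d | s and s | d, therefore d = s. Since d < u, s < u. u = a, so s < a.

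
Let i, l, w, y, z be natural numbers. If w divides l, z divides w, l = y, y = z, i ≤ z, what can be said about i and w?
i ≤ w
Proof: l = y and y = z, hence l = z. Since w divides l, w divides z. Since z divides w, z = w. Since i ≤ z, i ≤ w.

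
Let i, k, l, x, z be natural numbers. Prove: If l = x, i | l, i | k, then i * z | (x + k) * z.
Because l = x and i | l, i | x. Since i | k, i | x + k. Then i * z | (x + k) * z.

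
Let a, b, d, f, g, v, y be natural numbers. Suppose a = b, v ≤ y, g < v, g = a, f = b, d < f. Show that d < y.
f = b and d < f, thus d < b. g = a and a = b, hence g = b. g < v and v ≤ y, thus g < y. Since g = b, b < y. From d < b, d < y.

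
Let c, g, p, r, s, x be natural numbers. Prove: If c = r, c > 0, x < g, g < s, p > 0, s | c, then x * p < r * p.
Since s | c and c > 0, s ≤ c. Since c = r, s ≤ r. Since g < s, g < r. From x < g, x < r. Since p > 0, x * p < r * p.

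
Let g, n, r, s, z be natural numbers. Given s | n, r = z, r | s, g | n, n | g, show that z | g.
From n | g and g | n, n = g. From r | s and s | n, r | n. Since n = g, r | g. r = z, so z | g.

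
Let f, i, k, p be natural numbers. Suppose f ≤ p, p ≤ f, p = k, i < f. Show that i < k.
f ≤ p and p ≤ f, so f = p. p = k, so f = k. i < f, so i < k.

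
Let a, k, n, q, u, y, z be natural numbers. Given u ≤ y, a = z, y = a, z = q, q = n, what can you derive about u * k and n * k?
u * k ≤ n * k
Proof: a = z and z = q, thus a = q. q = n, so a = n. y = a and u ≤ y, hence u ≤ a. Since a = n, u ≤ n. By multiplying by a non-negative, u * k ≤ n * k.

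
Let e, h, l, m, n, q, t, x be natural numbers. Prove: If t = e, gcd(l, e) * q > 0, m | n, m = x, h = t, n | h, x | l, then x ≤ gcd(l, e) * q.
Because h = t and t = e, h = e. m | n and n | h, hence m | h. Since m = x, x | h. Since h = e, x | e. Since x | l, x | gcd(l, e). Then x | gcd(l, e) * q. gcd(l, e) * q > 0, so x ≤ gcd(l, e) * q.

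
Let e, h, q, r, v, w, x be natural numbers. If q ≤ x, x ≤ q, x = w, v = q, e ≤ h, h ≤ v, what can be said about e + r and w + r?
e + r ≤ w + r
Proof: Because q ≤ x and x ≤ q, q = x. Since x = w, q = w. e ≤ h and h ≤ v, so e ≤ v. Since v = q, e ≤ q. Since q = w, e ≤ w. Then e + r ≤ w + r.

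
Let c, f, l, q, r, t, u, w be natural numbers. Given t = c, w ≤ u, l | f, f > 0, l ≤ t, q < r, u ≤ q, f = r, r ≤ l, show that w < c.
From w ≤ u and u ≤ q, w ≤ q. l | f and f > 0, so l ≤ f. Because f = r, l ≤ r. From r ≤ l, r = l. Since q < r, q < l. Since w ≤ q, w < l. t = c and l ≤ t, so l ≤ c. w < l, so w < c.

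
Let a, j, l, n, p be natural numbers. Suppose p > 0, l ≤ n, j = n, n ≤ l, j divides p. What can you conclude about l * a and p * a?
l * a ≤ p * a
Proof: From n ≤ l and l ≤ n, n = l. j = n, so j = l. j divides p, so l divides p. Since p > 0, l ≤ p. By multiplying by a non-negative, l * a ≤ p * a.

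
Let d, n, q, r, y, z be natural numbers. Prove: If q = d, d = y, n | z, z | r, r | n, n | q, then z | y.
Since q = d and d = y, q = y. From z | r and r | n, z | n. Since n | z, n = z. Since n | q, z | q. Since q = y, z | y.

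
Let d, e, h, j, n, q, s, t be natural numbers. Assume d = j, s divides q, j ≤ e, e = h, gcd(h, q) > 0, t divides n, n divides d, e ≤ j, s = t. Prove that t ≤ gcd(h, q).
j ≤ e and e ≤ j, therefore j = e. Because t divides n and n divides d, t divides d. d = j, so t divides j. j = e, so t divides e. Since e = h, t divides h. s = t and s divides q, therefore t divides q. t divides h, so t divides gcd(h, q). Since gcd(h, q) > 0, t ≤ gcd(h, q).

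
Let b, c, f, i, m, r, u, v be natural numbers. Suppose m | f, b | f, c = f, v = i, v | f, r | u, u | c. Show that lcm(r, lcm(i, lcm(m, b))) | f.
c = f and u | c, thus u | f. From r | u, r | f. Because v = i and v | f, i | f. Since m | f and b | f, lcm(m, b) | f. i | f, so lcm(i, lcm(m, b)) | f. Since r | f, lcm(r, lcm(i, lcm(m, b))) | f.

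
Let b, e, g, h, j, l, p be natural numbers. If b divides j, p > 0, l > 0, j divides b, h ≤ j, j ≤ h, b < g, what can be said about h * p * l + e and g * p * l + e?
h * p * l + e < g * p * l + e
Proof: From b divides j and j divides b, b = j. From j ≤ h and h ≤ j, j = h. b = j, so b = h. b < g, so h < g. Combining with p > 0, by multiplying by a positive, h * p < g * p. Using l > 0 and multiplying by a positive, h * p * l < g * p * l. Then h * p * l + e < g * p * l + e.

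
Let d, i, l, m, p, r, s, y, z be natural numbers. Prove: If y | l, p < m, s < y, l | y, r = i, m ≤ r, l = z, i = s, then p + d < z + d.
y | l and l | y, therefore y = l. Since l = z, y = z. Because r = i and m ≤ r, m ≤ i. Because p < m, p < i. Since i = s, p < s. s < y, so p < y. y = z, so p < z. Then p + d < z + d.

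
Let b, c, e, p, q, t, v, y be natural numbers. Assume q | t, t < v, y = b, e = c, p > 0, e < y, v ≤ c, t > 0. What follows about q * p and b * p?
q * p < b * p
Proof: q | t and t > 0, therefore q ≤ t. Because t < v and v ≤ c, t < c. Because y = b and e < y, e < b. e = c, so c < b. Since t < c, t < b. q ≤ t, so q < b. p > 0, so q * p < b * p.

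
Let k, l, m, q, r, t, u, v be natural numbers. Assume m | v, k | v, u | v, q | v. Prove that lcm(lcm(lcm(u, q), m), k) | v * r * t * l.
Because u | v and q | v, lcm(u, q) | v. Since m | v, lcm(lcm(u, q), m) | v. Since k | v, lcm(lcm(lcm(u, q), m), k) | v. Then lcm(lcm(lcm(u, q), m), k) | v * r. Then lcm(lcm(lcm(u, q), m), k) | v * r * t. Then lcm(lcm(lcm(u, q), m), k) | v * r * t * l.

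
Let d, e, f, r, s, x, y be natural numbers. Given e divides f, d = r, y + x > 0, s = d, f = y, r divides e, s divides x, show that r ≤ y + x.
Since r divides e and e divides f, r divides f. f = y, so r divides y. s = d and d = r, thus s = r. Since s divides x, r divides x. Since r divides y, r divides y + x. Since y + x > 0, r ≤ y + x.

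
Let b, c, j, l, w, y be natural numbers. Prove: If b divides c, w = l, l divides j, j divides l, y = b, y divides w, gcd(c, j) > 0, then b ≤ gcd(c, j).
Because l divides j and j divides l, l = j. Because w = l, w = j. y = b and y divides w, thus b divides w. w = j, so b divides j. Since b divides c, b divides gcd(c, j). Since gcd(c, j) > 0, b ≤ gcd(c, j).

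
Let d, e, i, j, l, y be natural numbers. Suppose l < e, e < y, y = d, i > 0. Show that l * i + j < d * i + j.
y = d and e < y, therefore e < d. l < e, so l < d. Using i > 0 and multiplying by a positive, l * i < d * i. Then l * i + j < d * i + j.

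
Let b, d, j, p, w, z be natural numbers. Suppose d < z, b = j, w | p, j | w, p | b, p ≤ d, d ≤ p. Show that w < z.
b = j and p | b, so p | j. Since j | w, p | w. Since w | p, p = w. d ≤ p and p ≤ d, therefore d = p. Since d < z, p < z. p = w, so w < z.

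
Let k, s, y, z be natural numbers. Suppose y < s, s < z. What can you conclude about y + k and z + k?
y + k < z + k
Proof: Because y < s and s < z, y < z. Then y + k < z + k.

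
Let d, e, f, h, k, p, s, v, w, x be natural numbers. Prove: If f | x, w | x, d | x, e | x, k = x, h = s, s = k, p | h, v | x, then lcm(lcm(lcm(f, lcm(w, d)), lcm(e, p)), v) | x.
From w | x and d | x, lcm(w, d) | x. Since f | x, lcm(f, lcm(w, d)) | x. h = s and s = k, therefore h = k. Since p | h, p | k. Because k = x, p | x. e | x, so lcm(e, p) | x. lcm(f, lcm(w, d)) | x, so lcm(lcm(f, lcm(w, d)), lcm(e, p)) | x. From v | x, lcm(lcm(lcm(f, lcm(w, d)), lcm(e, p)), v) | x.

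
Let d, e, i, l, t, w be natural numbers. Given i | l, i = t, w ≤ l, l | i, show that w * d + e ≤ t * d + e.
Because l | i and i | l, l = i. i = t, so l = t. Since w ≤ l, w ≤ t. Then w * d ≤ t * d. Then w * d + e ≤ t * d + e.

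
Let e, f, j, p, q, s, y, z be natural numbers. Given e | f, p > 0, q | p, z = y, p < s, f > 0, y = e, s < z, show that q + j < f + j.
z = y and y = e, so z = e. q | p and p > 0, thus q ≤ p. p < s and s < z, hence p < z. Since q ≤ p, q < z. Since z = e, q < e. e | f and f > 0, therefore e ≤ f. q < e, so q < f. Then q + j < f + j.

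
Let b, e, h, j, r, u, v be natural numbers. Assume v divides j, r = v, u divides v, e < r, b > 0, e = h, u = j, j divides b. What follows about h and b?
h < b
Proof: From u = j and u divides v, j divides v. v divides j, so v = j. Since r = v, r = j. e = h and e < r, thus h < r. Since r = j, h < j. Since j divides b and b > 0, j ≤ b. Since h < j, h < b.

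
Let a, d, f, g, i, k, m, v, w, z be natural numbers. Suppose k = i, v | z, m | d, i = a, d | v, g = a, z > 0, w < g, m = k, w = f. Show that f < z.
g = a and w < g, hence w < a. Since w = f, f < a. Because m = k and k = i, m = i. m | d, so i | d. Since i = a, a | d. Because d | v and v | z, d | z. Since a | d, a | z. z > 0, so a ≤ z. f < a, so f < z.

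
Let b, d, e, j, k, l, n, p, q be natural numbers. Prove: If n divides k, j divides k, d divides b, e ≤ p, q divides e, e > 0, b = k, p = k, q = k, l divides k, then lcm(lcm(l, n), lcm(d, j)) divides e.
Since q = k and q divides e, k divides e. e > 0, so k ≤ e. p = k and e ≤ p, thus e ≤ k. Because k ≤ e, k = e. l divides k and n divides k, so lcm(l, n) divides k. b = k and d divides b, therefore d divides k. Because j divides k, lcm(d, j) divides k. Since lcm(l, n) divides k, lcm(lcm(l, n), lcm(d, j)) divides k. k = e, so lcm(lcm(l, n), lcm(d, j)) divides e.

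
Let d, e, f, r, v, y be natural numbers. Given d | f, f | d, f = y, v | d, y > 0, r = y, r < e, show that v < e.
d | f and f | d, hence d = f. Since f = y, d = y. Since v | d, v | y. Since y > 0, v ≤ y. r = y and r < e, thus y < e. Since v ≤ y, v < e.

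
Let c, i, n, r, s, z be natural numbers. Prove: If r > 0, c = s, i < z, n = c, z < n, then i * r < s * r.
Since n = c and c = s, n = s. Since z < n, z < s. Because i < z, i < s. Since r > 0, i * r < s * r.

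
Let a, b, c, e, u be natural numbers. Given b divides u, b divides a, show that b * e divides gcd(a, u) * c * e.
b divides a and b divides u, thus b divides gcd(a, u). Then b divides gcd(a, u) * c. Then b * e divides gcd(a, u) * c * e.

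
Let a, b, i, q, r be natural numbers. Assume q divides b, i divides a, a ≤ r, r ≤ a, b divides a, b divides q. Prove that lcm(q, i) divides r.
a ≤ r and r ≤ a, therefore a = r. Because b divides q and q divides b, b = q. Since b divides a, q divides a. i divides a, so lcm(q, i) divides a. a = r, so lcm(q, i) divides r.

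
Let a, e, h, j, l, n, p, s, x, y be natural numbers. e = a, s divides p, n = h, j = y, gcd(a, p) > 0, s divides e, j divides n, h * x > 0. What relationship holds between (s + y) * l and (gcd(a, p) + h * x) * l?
(s + y) * l ≤ (gcd(a, p) + h * x) * l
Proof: From e = a and s divides e, s divides a. Since s divides p, s divides gcd(a, p). gcd(a, p) > 0, so s ≤ gcd(a, p). j = y and j divides n, hence y divides n. n = h, so y divides h. Then y divides h * x. h * x > 0, so y ≤ h * x. s ≤ gcd(a, p), so s + y ≤ gcd(a, p) + h * x. By multiplying by a non-negative, (s + y) * l ≤ (gcd(a, p) + h * x) * l.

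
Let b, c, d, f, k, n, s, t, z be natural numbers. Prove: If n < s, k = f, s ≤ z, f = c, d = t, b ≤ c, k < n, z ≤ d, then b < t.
k = f and f = c, therefore k = c. From k < n, c < n. d = t and z ≤ d, thus z ≤ t. s ≤ z, so s ≤ t. n < s, so n < t. Because c < n, c < t. b ≤ c, so b < t.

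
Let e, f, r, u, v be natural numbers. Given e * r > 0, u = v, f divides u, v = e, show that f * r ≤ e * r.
u = v and v = e, so u = e. Since f divides u, f divides e. Then f * r divides e * r. Because e * r > 0, f * r ≤ e * r.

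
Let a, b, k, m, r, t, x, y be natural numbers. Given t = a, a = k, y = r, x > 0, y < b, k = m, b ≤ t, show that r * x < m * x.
a = k and k = m, so a = m. Since t = a, t = m. y = r and y < b, thus r < b. Since b ≤ t, r < t. Since t = m, r < m. Combining with x > 0, by multiplying by a positive, r * x < m * x.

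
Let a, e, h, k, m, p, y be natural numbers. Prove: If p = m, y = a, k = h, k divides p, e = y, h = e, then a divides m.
e = y and y = a, therefore e = a. Because k = h and h = e, k = e. Because p = m and k divides p, k divides m. Since k = e, e divides m. e = a, so a divides m.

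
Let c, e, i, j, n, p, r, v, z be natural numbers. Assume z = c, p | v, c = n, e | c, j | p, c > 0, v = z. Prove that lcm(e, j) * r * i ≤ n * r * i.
Because v = z and z = c, v = c. Because p | v, p | c. Since j | p, j | c. e | c, so lcm(e, j) | c. Since c > 0, lcm(e, j) ≤ c. From c = n, lcm(e, j) ≤ n. Then lcm(e, j) * r ≤ n * r. Then lcm(e, j) * r * i ≤ n * r * i.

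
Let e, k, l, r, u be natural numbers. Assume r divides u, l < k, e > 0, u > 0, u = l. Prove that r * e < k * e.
r divides u and u > 0, therefore r ≤ u. u = l, so r ≤ l. l < k, so r < k. Combined with e > 0, by multiplying by a positive, r * e < k * e.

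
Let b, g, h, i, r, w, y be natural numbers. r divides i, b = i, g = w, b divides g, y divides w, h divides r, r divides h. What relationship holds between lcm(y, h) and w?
lcm(y, h) divides w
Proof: From r divides h and h divides r, r = h. r divides i, so h divides i. Because g = w and b divides g, b divides w. b = i, so i divides w. h divides i, so h divides w. y divides w, so lcm(y, h) divides w.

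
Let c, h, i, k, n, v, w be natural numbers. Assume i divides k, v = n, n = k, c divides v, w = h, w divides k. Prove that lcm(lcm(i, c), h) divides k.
From v = n and n = k, v = k. Since c divides v, c divides k. Since i divides k, lcm(i, c) divides k. Since w = h and w divides k, h divides k. Since lcm(i, c) divides k, lcm(lcm(i, c), h) divides k.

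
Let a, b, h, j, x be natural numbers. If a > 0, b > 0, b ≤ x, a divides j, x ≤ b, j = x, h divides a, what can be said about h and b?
h ≤ b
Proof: h divides a and a > 0, so h ≤ a. Since x ≤ b and b ≤ x, x = b. j = x, so j = b. Since a divides j, a divides b. Since b > 0, a ≤ b. Since h ≤ a, h ≤ b.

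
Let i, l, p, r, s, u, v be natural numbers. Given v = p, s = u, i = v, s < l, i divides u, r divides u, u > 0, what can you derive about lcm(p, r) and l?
lcm(p, r) < l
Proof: i = v and v = p, hence i = p. Since i divides u, p divides u. Since r divides u, lcm(p, r) divides u. Since u > 0, lcm(p, r) ≤ u. From s = u and s < l, u < l. Since lcm(p, r) ≤ u, lcm(p, r) < l.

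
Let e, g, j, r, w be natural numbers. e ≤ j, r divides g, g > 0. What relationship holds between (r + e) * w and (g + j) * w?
(r + e) * w ≤ (g + j) * w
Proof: r divides g and g > 0, therefore r ≤ g. e ≤ j, so r + e ≤ g + j. By multiplying by a non-negative, (r + e) * w ≤ (g + j) * w.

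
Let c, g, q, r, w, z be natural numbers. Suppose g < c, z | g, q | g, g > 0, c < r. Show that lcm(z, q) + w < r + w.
z | g and q | g, so lcm(z, q) | g. g > 0, so lcm(z, q) ≤ g. Because g < c and c < r, g < r. lcm(z, q) ≤ g, so lcm(z, q) < r. Then lcm(z, q) + w < r + w.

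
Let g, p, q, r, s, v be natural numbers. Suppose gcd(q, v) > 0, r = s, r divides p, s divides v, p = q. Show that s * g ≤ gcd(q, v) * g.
r = s and r divides p, therefore s divides p. From p = q, s divides q. s divides v, so s divides gcd(q, v). Since gcd(q, v) > 0, s ≤ gcd(q, v). By multiplying by a non-negative, s * g ≤ gcd(q, v) * g.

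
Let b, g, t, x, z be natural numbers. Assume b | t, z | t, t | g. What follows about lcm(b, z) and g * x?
lcm(b, z) | g * x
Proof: b | t and z | t, thus lcm(b, z) | t. Since t | g, lcm(b, z) | g. Then lcm(b, z) | g * x.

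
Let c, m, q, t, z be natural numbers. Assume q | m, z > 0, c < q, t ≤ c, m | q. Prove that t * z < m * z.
q | m and m | q, hence q = m. t ≤ c and c < q, so t < q. From q = m, t < m. z > 0, so t * z < m * z.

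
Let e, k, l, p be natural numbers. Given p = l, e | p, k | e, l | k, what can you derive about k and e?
k = e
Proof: p = l and e | p, hence e | l. Since l | k, e | k. k | e, so k = e.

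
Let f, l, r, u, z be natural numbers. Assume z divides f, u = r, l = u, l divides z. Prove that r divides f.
Since l = u and l divides z, u divides z. z divides f, so u divides f. Since u = r, r divides f.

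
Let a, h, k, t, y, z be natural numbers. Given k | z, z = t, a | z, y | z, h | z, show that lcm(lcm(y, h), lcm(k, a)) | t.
y | z and h | z, so lcm(y, h) | z. k | z and a | z, therefore lcm(k, a) | z. lcm(y, h) | z, so lcm(lcm(y, h), lcm(k, a)) | z. Since z = t, lcm(lcm(y, h), lcm(k, a)) | t.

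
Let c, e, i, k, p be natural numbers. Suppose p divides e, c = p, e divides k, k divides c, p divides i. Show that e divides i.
e divides k and k divides c, thus e divides c. Since c = p, e divides p. Because p divides e, p = e. p divides i, so e divides i.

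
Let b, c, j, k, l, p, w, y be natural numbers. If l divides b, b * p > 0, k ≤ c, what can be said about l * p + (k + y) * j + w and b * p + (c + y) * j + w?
l * p + (k + y) * j + w ≤ b * p + (c + y) * j + w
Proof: Since l divides b, l * p divides b * p. Since b * p > 0, l * p ≤ b * p. k ≤ c, hence k + y ≤ c + y. By multiplying by a non-negative, (k + y) * j ≤ (c + y) * j. l * p ≤ b * p, so l * p + (k + y) * j ≤ b * p + (c + y) * j. Then l * p + (k + y) * j + w ≤ b * p + (c + y) * j + w.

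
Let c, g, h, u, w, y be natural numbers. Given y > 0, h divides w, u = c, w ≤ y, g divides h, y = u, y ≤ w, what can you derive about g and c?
g ≤ c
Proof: y = u and u = c, hence y = c. Since w ≤ y and y ≤ w, w = y. g divides h and h divides w, therefore g divides w. Since w = y, g divides y. y > 0, so g ≤ y. Since y = c, g ≤ c.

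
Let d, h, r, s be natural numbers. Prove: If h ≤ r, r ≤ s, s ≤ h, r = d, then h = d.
r ≤ s and s ≤ h, so r ≤ h. Since h ≤ r, h = r. Since r = d, h = d.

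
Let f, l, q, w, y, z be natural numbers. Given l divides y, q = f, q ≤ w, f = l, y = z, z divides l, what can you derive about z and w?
z ≤ w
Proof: q = f and f = l, therefore q = l. y = z and l divides y, therefore l divides z. z divides l, so l = z. q = l, so q = z. q ≤ w, so z ≤ w.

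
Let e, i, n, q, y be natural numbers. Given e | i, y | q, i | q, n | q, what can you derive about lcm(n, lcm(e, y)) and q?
lcm(n, lcm(e, y)) | q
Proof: Since e | i and i | q, e | q. From y | q, lcm(e, y) | q. Since n | q, lcm(n, lcm(e, y)) | q.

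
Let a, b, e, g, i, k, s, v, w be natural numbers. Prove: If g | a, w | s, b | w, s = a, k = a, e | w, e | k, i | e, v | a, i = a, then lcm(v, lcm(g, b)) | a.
Since s = a and w | s, w | a. Because k = a and e | k, e | a. i = a and i | e, so a | e. Since e | a, e = a. Since e | w, a | w. Since w | a, w = a. Since b | w, b | a. From g | a, lcm(g, b) | a. Because v | a, lcm(v, lcm(g, b)) | a.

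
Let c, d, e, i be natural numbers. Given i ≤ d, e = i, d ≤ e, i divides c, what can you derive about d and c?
d divides c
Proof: e = i and d ≤ e, thus d ≤ i. i ≤ d, so i = d. Since i divides c, d divides c.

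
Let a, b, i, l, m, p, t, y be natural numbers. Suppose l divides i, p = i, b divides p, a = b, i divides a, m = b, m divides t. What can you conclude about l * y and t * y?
l * y divides t * y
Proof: p = i and b divides p, therefore b divides i. From a = b and i divides a, i divides b. b divides i, so b = i. Because m = b and m divides t, b divides t. b = i, so i divides t. Since l divides i, l divides t. Then l * y divides t * y.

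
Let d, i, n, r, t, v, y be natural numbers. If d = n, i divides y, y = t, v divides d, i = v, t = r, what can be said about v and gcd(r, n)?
v divides gcd(r, n)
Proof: y = t and t = r, thus y = r. Since i divides y, i divides r. Since i = v, v divides r. d = n and v divides d, thus v divides n. Since v divides r, v divides gcd(r, n).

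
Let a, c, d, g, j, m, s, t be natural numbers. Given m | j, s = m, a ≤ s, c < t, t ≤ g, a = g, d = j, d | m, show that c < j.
c < t and t ≤ g, so c < g. Because d = j and d | m, j | m. m | j, so m = j. Since s = m, s = j. a = g and a ≤ s, so g ≤ s. s = j, so g ≤ j. Because c < g, c < j.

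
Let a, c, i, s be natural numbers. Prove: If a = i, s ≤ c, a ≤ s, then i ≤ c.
Since a = i and a ≤ s, i ≤ s. s ≤ c, so i ≤ c.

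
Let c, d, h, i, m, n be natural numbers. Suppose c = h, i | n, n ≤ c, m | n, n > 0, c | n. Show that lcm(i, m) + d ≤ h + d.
Because c | n and n > 0, c ≤ n. Since n ≤ c, n = c. Since c = h, n = h. Since i | n and m | n, lcm(i, m) | n. Since n > 0, lcm(i, m) ≤ n. Since n = h, lcm(i, m) ≤ h. Then lcm(i, m) + d ≤ h + d.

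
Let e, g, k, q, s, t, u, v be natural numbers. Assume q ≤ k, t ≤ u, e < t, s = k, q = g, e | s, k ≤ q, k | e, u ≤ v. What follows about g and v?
g < v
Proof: k ≤ q and q ≤ k, so k = q. Since q = g, k = g. s = k and e | s, hence e | k. k | e, so e = k. e < t, so k < t. t ≤ u and u ≤ v, so t ≤ v. Since k < t, k < v. Since k = g, g < v.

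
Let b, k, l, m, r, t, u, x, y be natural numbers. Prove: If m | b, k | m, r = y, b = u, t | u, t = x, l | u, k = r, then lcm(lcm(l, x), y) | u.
Since t = x and t | u, x | u. Since l | u, lcm(l, x) | u. From k = r and r = y, k = y. k | m and m | b, thus k | b. b = u, so k | u. k = y, so y | u. Since lcm(l, x) | u, lcm(lcm(l, x), y) | u.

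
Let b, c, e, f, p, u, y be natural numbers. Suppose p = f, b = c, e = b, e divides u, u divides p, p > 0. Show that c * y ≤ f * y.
e = b and e divides u, therefore b divides u. Since b = c, c divides u. Since u divides p, c divides p. From p > 0, c ≤ p. Since p = f, c ≤ f. By multiplying by a non-negative, c * y ≤ f * y.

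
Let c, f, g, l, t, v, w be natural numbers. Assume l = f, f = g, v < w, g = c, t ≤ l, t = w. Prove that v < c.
l = f and f = g, therefore l = g. Since g = c, l = c. t = w and t ≤ l, hence w ≤ l. Since v < w, v < l. Since l = c, v < c.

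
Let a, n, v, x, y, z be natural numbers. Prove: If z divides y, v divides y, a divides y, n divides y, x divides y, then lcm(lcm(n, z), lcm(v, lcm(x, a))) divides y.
n divides y and z divides y, thus lcm(n, z) divides y. Since x divides y and a divides y, lcm(x, a) divides y. Since v divides y, lcm(v, lcm(x, a)) divides y. lcm(n, z) divides y, so lcm(lcm(n, z), lcm(v, lcm(x, a))) divides y.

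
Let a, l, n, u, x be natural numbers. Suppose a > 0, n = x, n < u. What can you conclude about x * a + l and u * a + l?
x * a + l < u * a + l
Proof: n = x and n < u, thus x < u. From a > 0, by multiplying by a positive, x * a < u * a. Then x * a + l < u * a + l.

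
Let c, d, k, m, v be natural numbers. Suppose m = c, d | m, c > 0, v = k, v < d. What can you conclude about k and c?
k < c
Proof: v = k and v < d, therefore k < d. Since m = c and d | m, d | c. c > 0, so d ≤ c. Since k < d, k < c.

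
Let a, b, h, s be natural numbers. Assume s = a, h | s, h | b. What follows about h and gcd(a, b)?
h | gcd(a, b)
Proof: s = a and h | s, so h | a. Since h | b, h | gcd(a, b).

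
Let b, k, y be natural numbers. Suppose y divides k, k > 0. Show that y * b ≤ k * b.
Since y divides k and k > 0, y ≤ k. By multiplying by a non-negative, y * b ≤ k * b.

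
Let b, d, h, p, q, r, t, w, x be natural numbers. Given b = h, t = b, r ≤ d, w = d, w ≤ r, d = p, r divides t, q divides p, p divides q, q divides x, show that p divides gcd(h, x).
w = d and w ≤ r, hence d ≤ r. From r ≤ d, r = d. d = p, so r = p. r divides t, so p divides t. From t = b, p divides b. Since b = h, p divides h. q divides p and p divides q, thus q = p. q divides x, so p divides x. From p divides h, p divides gcd(h, x).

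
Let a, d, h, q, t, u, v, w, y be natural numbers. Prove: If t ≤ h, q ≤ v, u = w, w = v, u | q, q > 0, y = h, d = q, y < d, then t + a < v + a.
Because u = w and w = v, u = v. u | q, so v | q. Since q > 0, v ≤ q. Since q ≤ v, q = v. d = q and y < d, so y < q. y = h, so h < q. Since q = v, h < v. t ≤ h, so t < v. Then t + a < v + a.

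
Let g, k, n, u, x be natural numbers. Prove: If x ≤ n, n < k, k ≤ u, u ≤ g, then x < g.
k ≤ u and u ≤ g, hence k ≤ g. Since n < k, n < g. x ≤ n, so x < g.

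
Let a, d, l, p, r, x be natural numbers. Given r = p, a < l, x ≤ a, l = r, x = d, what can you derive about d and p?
d < p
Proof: Since l = r and r = p, l = p. x = d and x ≤ a, thus d ≤ a. Since a < l, d < l. l = p, so d < p.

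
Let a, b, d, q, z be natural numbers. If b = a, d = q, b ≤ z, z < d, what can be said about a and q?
a < q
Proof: d = q and z < d, hence z < q. b ≤ z, so b < q. Since b = a, a < q.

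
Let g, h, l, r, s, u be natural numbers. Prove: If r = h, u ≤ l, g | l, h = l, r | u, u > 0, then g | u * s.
Because r = h and r | u, h | u. h = l, so l | u. u > 0, so l ≤ u. Since u ≤ l, l = u. g | l, so g | u. Then g | u * s.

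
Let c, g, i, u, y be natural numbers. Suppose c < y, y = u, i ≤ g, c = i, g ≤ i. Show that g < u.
i ≤ g and g ≤ i, so i = g. From y = u and c < y, c < u. From c = i, i < u. Since i = g, g < u.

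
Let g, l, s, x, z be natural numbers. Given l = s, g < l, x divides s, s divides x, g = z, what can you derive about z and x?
z < x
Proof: From s divides x and x divides s, s = x. Since l = s, l = x. g = z and g < l, hence z < l. l = x, so z < x.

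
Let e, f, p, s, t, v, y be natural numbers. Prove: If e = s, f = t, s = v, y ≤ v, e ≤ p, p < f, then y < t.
e = s and s = v, thus e = v. From e ≤ p and p < f, e < f. From e = v, v < f. f = t, so v < t. Since y ≤ v, y < t.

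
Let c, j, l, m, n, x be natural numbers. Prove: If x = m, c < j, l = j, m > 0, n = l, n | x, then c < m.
Because x = m and n | x, n | m. Since n = l, l | m. m > 0, so l ≤ m. l = j, so j ≤ m. c < j, so c < m.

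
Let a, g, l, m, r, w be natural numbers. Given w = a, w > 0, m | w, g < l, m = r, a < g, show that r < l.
m | w and w > 0, so m ≤ w. Since w = a, m ≤ a. Since a < g, m < g. Since m = r, r < g. Since g < l, r < l.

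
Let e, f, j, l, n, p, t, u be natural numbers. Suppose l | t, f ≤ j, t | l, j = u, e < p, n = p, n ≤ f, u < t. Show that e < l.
Because n = p and n ≤ f, p ≤ f. t | l and l | t, hence t = l. j = u and f ≤ j, therefore f ≤ u. u < t, so f < t. Since t = l, f < l. p ≤ f, so p < l. Since e < p, e < l.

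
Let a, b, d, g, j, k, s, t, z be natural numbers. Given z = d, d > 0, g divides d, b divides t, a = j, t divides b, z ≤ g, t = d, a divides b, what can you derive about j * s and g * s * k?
j * s divides g * s * k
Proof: z = d and z ≤ g, hence d ≤ g. g divides d and d > 0, thus g ≤ d. d ≤ g, so d = g. b divides t and t divides b, therefore b = t. Since a divides b, a divides t. t = d, so a divides d. a = j, so j divides d. Since d = g, j divides g. Then j * s divides g * s. Then j * s divides g * s * k.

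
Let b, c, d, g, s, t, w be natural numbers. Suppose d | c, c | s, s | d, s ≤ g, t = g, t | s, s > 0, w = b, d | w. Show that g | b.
d | c and c | s, therefore d | s. Since s | d, d = s. t = g and t | s, therefore g | s. Since s > 0, g ≤ s. s ≤ g, so s = g. Since d = s, d = g. Because w = b and d | w, d | b. d = g, so g | b.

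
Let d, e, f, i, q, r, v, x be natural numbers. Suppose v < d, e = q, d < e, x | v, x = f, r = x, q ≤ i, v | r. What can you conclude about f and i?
f < i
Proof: Since r = x and v | r, v | x. x | v, so v = x. From x = f, v = f. v < d, so f < d. Because e = q and d < e, d < q. f < d, so f < q. q ≤ i, so f < i.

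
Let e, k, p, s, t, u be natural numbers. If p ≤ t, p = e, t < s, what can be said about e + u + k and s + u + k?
e + u + k < s + u + k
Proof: p = e and p ≤ t, thus e ≤ t. Since t < s, e < s. Then e + u < s + u. Then e + u + k < s + u + k.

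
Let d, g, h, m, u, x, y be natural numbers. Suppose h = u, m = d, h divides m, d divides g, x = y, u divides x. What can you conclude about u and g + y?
u divides g + y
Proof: m = d and h divides m, hence h divides d. From d divides g, h divides g. h = u, so u divides g. x = y and u divides x, so u divides y. Since u divides g, u divides g + y.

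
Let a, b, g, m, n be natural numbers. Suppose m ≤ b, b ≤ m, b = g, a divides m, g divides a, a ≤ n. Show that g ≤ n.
m ≤ b and b ≤ m, therefore m = b. b = g, so m = g. Since a divides m, a divides g. Since g divides a, a = g. Since a ≤ n, g ≤ n.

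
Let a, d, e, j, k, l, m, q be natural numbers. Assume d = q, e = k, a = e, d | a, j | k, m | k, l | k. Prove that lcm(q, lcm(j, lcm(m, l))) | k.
Since a = e and d | a, d | e. Since e = k, d | k. d = q, so q | k. m | k and l | k, hence lcm(m, l) | k. j | k, so lcm(j, lcm(m, l)) | k. q | k, so lcm(q, lcm(j, lcm(m, l))) | k.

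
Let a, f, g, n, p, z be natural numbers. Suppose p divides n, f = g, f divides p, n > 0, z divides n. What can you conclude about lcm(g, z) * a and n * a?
lcm(g, z) * a ≤ n * a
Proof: Because f divides p and p divides n, f divides n. f = g, so g divides n. From z divides n, lcm(g, z) divides n. n > 0, so lcm(g, z) ≤ n. By multiplying by a non-negative, lcm(g, z) * a ≤ n * a.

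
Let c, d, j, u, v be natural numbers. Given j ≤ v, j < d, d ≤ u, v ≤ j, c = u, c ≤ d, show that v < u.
c = u and c ≤ d, hence u ≤ d. d ≤ u, so d = u. Because j ≤ v and v ≤ j, j = v. Since j < d, v < d. Since d = u, v < u.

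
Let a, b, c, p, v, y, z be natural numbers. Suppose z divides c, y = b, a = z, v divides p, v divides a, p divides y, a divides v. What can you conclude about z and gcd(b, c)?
z divides gcd(b, c)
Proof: v divides a and a divides v, hence v = a. Because a = z, v = z. Since v divides p and p divides y, v divides y. v = z, so z divides y. Since y = b, z divides b. Since z divides c, z divides gcd(b, c).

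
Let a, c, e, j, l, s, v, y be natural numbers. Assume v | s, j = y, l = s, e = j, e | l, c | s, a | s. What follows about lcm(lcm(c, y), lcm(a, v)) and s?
lcm(lcm(c, y), lcm(a, v)) | s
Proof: e = j and j = y, so e = y. l = s and e | l, thus e | s. Since e = y, y | s. c | s, so lcm(c, y) | s. Because a | s and v | s, lcm(a, v) | s. lcm(c, y) | s, so lcm(lcm(c, y), lcm(a, v)) | s.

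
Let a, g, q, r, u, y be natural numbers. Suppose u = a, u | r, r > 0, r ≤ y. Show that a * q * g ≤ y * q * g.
u | r and r > 0, thus u ≤ r. r ≤ y, so u ≤ y. Since u = a, a ≤ y. Then a * q ≤ y * q. Then a * q * g ≤ y * q * g.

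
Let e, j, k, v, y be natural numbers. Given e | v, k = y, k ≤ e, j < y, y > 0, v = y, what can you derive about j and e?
j < e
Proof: k = y and k ≤ e, therefore y ≤ e. v = y and e | v, so e | y. y > 0, so e ≤ y. y ≤ e, so y = e. Since j < y, j < e.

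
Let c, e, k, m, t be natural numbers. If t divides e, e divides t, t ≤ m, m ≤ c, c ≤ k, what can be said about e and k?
e ≤ k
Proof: t divides e and e divides t, thus t = e. t ≤ m and m ≤ c, thus t ≤ c. Because c ≤ k, t ≤ k. Since t = e, e ≤ k.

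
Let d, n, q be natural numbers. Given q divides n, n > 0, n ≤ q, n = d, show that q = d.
Because q divides n and n > 0, q ≤ n. Since n ≤ q, q = n. n = d, so q = d.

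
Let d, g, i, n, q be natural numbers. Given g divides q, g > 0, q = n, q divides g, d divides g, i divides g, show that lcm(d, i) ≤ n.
Because g divides q and q divides g, g = q. q = n, so g = n. From d divides g and i divides g, lcm(d, i) divides g. Since g > 0, lcm(d, i) ≤ g. Because g = n, lcm(d, i) ≤ n.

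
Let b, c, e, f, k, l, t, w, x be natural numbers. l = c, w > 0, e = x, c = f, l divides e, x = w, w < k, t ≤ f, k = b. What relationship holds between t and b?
t < b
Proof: Since e = x and l divides e, l divides x. Since l = c, c divides x. x = w, so c divides w. c = f, so f divides w. w > 0, so f ≤ w. From k = b and w < k, w < b. From f ≤ w, f < b. Since t ≤ f, t < b.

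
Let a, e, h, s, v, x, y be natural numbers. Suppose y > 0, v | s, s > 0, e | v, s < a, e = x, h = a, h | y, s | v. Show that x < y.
v | s and s | v, so v = s. e | v, so e | s. Since s > 0, e ≤ s. Since h = a and h | y, a | y. y > 0, so a ≤ y. Since s < a, s < y. Since e ≤ s, e < y. From e = x, x < y.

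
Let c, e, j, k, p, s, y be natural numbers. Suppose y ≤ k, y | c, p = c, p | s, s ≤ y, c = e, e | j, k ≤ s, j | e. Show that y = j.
y ≤ k and k ≤ s, therefore y ≤ s. s ≤ y, so s = y. From p = c and p | s, c | s. s = y, so c | y. y | c, so y = c. Since c = e, y = e. Because e | j and j | e, e = j. y = e, so y = j.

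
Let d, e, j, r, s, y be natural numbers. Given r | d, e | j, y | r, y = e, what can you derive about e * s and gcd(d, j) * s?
e * s | gcd(d, j) * s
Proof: Since y | r and r | d, y | d. Since y = e, e | d. From e | j, e | gcd(d, j). Then e * s | gcd(d, j) * s.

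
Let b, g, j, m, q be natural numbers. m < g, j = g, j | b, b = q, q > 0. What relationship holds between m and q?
m < q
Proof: Because b = q and j | b, j | q. From j = g, g | q. q > 0, so g ≤ q. m < g, so m < q.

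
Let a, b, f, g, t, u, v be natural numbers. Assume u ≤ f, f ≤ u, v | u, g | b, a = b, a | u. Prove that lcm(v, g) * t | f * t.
u ≤ f and f ≤ u, therefore u = f. From a = b and a | u, b | u. g | b, so g | u. From v | u, lcm(v, g) | u. Because u = f, lcm(v, g) | f. Then lcm(v, g) * t | f * t.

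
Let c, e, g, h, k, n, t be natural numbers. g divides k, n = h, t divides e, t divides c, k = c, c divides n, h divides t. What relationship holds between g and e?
g divides e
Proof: k = c and g divides k, so g divides c. n = h and c divides n, hence c divides h. h divides t, so c divides t. Since t divides c, t = c. t divides e, so c divides e. From g divides c, g divides e.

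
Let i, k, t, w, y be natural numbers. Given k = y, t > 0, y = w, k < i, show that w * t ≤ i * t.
Because k = y and y = w, k = w. k < i, so w < i. t > 0, so w * t < i * t. Then w * t ≤ i * t.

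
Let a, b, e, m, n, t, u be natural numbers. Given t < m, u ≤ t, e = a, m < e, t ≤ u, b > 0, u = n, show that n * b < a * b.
Because t ≤ u and u ≤ t, t = u. Since t < m, u < m. Since u = n, n < m. From e = a and m < e, m < a. Since n < m, n < a. Combining with b > 0, by multiplying by a positive, n * b < a * b.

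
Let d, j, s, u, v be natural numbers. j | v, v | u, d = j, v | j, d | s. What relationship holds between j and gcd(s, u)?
j | gcd(s, u)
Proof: Because d = j and d | s, j | s. v | j and j | v, hence v = j. Since v | u, j | u. j | s, so j | gcd(s, u).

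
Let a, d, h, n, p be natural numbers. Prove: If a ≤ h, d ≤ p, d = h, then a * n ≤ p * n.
Because d = h and d ≤ p, h ≤ p. a ≤ h, so a ≤ p. By multiplying by a non-negative, a * n ≤ p * n.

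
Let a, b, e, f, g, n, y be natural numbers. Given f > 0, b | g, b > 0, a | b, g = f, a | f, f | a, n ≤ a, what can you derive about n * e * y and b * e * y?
n * e * y ≤ b * e * y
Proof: From a | b and b > 0, a ≤ b. Since f | a and a | f, f = a. Since g = f and b | g, b | f. Since f > 0, b ≤ f. f = a, so b ≤ a. a ≤ b, so a = b. Since n ≤ a, n ≤ b. Then n * e ≤ b * e. Then n * e * y ≤ b * e * y.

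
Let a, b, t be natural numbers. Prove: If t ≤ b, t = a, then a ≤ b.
t = a and t ≤ b. By substitution, a ≤ b.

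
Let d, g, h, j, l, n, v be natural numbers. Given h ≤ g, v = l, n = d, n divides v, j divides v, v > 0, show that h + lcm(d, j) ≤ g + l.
n = d and n divides v, therefore d divides v. j divides v, so lcm(d, j) divides v. Since v > 0, lcm(d, j) ≤ v. v = l, so lcm(d, j) ≤ l. h ≤ g, so h + lcm(d, j) ≤ g + l.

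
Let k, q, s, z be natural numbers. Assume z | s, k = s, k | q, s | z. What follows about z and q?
z | q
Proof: Because s | z and z | s, s = z. k = s and k | q, so s | q. Since s = z, z | q.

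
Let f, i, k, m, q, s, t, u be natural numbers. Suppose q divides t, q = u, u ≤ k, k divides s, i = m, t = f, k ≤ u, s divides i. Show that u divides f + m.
Because t = f and q divides t, q divides f. Because q = u, u divides f. k ≤ u and u ≤ k, so k = u. Since k divides s, u divides s. i = m and s divides i, so s divides m. u divides s, so u divides m. Since u divides f, u divides f + m.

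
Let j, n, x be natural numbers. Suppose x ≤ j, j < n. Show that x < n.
x ≤ j and j < n. By transitivity, x < n.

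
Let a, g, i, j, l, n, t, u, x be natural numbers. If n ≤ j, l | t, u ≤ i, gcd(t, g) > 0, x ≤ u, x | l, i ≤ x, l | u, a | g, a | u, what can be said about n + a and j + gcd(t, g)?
n + a ≤ j + gcd(t, g)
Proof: Since u ≤ i and i ≤ x, u ≤ x. From x ≤ u, x = u. From x | l, u | l. Because l | u, u = l. a | u, so a | l. Since l | t, a | t. Because a | g, a | gcd(t, g). Since gcd(t, g) > 0, a ≤ gcd(t, g). Because n ≤ j, n + a ≤ j + gcd(t, g).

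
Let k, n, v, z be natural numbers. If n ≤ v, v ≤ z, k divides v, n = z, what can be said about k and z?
k divides z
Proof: n = z and n ≤ v, therefore z ≤ v. From v ≤ z, v = z. Because k divides v, k divides z.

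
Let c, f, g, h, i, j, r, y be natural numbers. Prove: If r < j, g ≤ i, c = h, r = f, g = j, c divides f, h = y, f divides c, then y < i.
f divides c and c divides f, thus f = c. r = f, so r = c. c = h, so r = h. Since h = y, r = y. Since r < j, y < j. Since g = j and g ≤ i, j ≤ i. Since y < j, y < i.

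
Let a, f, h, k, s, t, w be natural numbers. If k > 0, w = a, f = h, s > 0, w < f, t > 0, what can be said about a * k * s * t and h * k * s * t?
a * k * s * t < h * k * s * t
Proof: f = h and w < f, so w < h. w = a, so a < h. Since k > 0, by multiplying by a positive, a * k < h * k. Combined with s > 0, by multiplying by a positive, a * k * s < h * k * s. Combined with t > 0, by multiplying by a positive, a * k * s * t < h * k * s * t.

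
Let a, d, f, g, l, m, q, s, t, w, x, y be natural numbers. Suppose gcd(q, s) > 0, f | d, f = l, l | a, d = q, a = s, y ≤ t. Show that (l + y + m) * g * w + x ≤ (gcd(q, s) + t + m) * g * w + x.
f = l and f | d, so l | d. Since d = q, l | q. Because a = s and l | a, l | s. Since l | q, l | gcd(q, s). Because gcd(q, s) > 0, l ≤ gcd(q, s). From y ≤ t, y + m ≤ t + m. Since l ≤ gcd(q, s), l + y + m ≤ gcd(q, s) + t + m. Then (l + y + m) * g ≤ (gcd(q, s) + t + m) * g. Then (l + y + m) * g * w ≤ (gcd(q, s) + t + m) * g * w. Then (l + y + m) * g * w + x ≤ (gcd(q, s) + t + m) * g * w + x.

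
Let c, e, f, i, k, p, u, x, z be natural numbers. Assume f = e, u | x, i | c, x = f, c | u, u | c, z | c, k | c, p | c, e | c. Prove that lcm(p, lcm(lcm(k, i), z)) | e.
u | c and c | u, therefore u = c. Since x = f and f = e, x = e. Since u | x, u | e. u = c, so c | e. Because e | c, c = e. k | c and i | c, hence lcm(k, i) | c. Since z | c, lcm(lcm(k, i), z) | c. Since p | c, lcm(p, lcm(lcm(k, i), z)) | c. Since c = e, lcm(p, lcm(lcm(k, i), z)) | e.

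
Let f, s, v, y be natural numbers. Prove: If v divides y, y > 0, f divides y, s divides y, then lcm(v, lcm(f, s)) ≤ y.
Since f divides y and s divides y, lcm(f, s) divides y. v divides y, so lcm(v, lcm(f, s)) divides y. Since y > 0, lcm(v, lcm(f, s)) ≤ y.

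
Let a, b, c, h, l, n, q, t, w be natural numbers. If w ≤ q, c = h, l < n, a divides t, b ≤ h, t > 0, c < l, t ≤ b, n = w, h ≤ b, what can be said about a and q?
a < q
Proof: Because a divides t and t > 0, a ≤ t. t ≤ b, so a ≤ b. h ≤ b and b ≤ h, thus h = b. Since c = h, c = b. Since n = w and l < n, l < w. Since c < l, c < w. Since c = b, b < w. Since a ≤ b, a < w. w ≤ q, so a < q.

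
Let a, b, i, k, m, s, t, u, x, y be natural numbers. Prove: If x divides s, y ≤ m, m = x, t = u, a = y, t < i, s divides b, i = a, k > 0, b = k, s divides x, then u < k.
Because i = a and a = y, i = y. Since t < i, t < y. m = x and y ≤ m, hence y ≤ x. Since s divides x and x divides s, s = x. Because s divides b, x divides b. b = k, so x divides k. Since k > 0, x ≤ k. y ≤ x, so y ≤ k. Since t < y, t < k. t = u, so u < k.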